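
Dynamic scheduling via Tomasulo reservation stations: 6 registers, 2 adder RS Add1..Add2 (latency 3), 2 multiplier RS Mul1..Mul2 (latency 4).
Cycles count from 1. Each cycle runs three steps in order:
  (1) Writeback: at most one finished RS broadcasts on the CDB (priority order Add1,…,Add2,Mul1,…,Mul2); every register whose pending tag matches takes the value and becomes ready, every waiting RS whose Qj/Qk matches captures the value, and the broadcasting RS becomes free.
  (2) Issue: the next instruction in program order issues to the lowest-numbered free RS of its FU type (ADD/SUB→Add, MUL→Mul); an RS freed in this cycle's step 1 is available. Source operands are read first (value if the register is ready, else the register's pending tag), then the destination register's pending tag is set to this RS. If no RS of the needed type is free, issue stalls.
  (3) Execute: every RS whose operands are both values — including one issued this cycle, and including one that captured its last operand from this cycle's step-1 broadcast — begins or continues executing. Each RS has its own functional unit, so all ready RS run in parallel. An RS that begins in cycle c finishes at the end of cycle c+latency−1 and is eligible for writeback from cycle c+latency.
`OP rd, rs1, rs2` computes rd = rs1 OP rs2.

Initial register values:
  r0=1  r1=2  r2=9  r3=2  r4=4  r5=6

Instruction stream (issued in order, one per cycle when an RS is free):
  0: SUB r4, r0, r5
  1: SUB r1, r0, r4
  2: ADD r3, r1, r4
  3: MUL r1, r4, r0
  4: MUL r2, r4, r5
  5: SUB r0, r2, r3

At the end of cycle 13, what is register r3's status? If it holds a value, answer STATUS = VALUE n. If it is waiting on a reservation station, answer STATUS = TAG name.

c1: issue SUB r4<-Add1 | r0:1,r1:2,r2:9,r3:2,r4:Add1,r5:6
c2: issue SUB r1<-Add2 | r0:1,r1:Add2,r2:9,r3:2,r4:Add1,r5:6
c3: stall | r0:1,r1:Add2,r2:9,r3:2,r4:Add1,r5:6
c4: CDB Add1=-5; issue ADD r3<-Add1 | r0:1,r1:Add2,r2:9,r3:Add1,r4:-5,r5:6
c5: issue MUL r1<-Mul1 | r0:1,r1:Mul1,r2:9,r3:Add1,r4:-5,r5:6
c6: issue MUL r2<-Mul2 | r0:1,r1:Mul1,r2:Mul2,r3:Add1,r4:-5,r5:6
c7: CDB Add2=6; issue SUB r0<-Add2 | r0:Add2,r1:Mul1,r2:Mul2,r3:Add1,r4:-5,r5:6
c8: - | r0:Add2,r1:Mul1,r2:Mul2,r3:Add1,r4:-5,r5:6
c9: CDB Mul1=-5 | r0:Add2,r1:-5,r2:Mul2,r3:Add1,r4:-5,r5:6
c10: CDB Add1=1 | r0:Add2,r1:-5,r2:Mul2,r3:1,r4:-5,r5:6
c11: CDB Mul2=-30 | r0:Add2,r1:-5,r2:-30,r3:1,r4:-5,r5:6
c12: - | r0:Add2,r1:-5,r2:-30,r3:1,r4:-5,r5:6
c13: - | r0:Add2,r1:-5,r2:-30,r3:1,r4:-5,r5:6

STATUS = VALUE 1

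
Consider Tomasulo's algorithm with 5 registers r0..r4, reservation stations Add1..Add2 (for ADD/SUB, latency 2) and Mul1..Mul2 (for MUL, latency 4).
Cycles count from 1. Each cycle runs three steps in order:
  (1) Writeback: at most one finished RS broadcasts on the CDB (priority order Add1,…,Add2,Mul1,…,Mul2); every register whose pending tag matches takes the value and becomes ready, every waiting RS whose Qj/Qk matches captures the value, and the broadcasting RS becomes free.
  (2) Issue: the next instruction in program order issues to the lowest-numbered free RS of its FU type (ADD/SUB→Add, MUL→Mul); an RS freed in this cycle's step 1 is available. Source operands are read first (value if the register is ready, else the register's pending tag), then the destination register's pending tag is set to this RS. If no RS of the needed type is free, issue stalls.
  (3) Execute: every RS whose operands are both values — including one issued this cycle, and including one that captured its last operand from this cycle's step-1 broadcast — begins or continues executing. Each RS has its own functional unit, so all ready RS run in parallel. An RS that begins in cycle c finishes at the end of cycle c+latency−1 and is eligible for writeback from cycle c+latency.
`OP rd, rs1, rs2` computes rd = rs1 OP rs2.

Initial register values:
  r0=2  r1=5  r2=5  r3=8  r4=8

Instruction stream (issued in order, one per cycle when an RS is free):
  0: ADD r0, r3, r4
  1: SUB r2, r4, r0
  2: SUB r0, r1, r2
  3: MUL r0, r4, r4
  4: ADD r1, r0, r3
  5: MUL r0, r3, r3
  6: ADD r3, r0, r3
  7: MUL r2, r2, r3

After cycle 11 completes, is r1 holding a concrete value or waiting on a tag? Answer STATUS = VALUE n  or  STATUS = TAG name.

STATUS = VALUE 72

  c1: issue ADD r0<-Add1  regs: r0:Add1,r1:5,r2:5,r3:8,r4:8
  c2: issue SUB r2<-Add2  regs: r0:Add1,r1:5,r2:Add2,r3:8,r4:8
  c3: CDB Add1=16; issue SUB r0<-Add1  regs: r0:Add1,r1:5,r2:Add2,r3:8,r4:8
  c4: issue MUL r0<-Mul1  regs: r0:Mul1,r1:5,r2:Add2,r3:8,r4:8
  c5: CDB Add2=-8; issue ADD r1<-Add2  regs: r0:Mul1,r1:Add2,r2:-8,r3:8,r4:8
  c6: issue MUL r0<-Mul2  regs: r0:Mul2,r1:Add2,r2:-8,r3:8,r4:8
  c7: CDB Add1=13; issue ADD r3<-Add1  regs: r0:Mul2,r1:Add2,r2:-8,r3:Add1,r4:8
  c8: CDB Mul1=64; issue MUL r2<-Mul1  regs: r0:Mul2,r1:Add2,r2:Mul1,r3:Add1,r4:8
  c9: -  regs: r0:Mul2,r1:Add2,r2:Mul1,r3:Add1,r4:8
  c10: CDB Add2=72  regs: r0:Mul2,r1:72,r2:Mul1,r3:Add1,r4:8
  c11: CDB Mul2=64  regs: r0:64,r1:72,r2:Mul1,r3:Add1,r4:8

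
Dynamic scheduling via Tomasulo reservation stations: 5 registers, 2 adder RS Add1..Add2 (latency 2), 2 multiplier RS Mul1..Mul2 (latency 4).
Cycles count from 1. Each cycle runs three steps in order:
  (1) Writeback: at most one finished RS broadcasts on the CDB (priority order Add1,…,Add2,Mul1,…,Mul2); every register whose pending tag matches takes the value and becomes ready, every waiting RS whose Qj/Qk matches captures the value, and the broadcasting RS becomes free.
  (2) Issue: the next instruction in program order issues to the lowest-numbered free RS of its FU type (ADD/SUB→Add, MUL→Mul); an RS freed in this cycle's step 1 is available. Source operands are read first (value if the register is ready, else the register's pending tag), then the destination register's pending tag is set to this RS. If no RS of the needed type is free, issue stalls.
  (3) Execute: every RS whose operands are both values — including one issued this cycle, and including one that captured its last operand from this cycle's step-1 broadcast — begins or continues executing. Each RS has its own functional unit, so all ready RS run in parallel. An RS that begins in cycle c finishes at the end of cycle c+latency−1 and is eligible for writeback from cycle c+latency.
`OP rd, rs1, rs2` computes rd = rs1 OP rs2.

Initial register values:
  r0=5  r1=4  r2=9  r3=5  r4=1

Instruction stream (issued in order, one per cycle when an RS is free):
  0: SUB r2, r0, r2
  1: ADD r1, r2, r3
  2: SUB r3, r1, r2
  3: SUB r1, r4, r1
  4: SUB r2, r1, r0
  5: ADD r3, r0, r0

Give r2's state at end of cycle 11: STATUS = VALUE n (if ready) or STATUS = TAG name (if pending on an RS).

cycle 1: issue SUB r2<-Add1 // r0:5,r1:4,r2:Add1,r3:5,r4:1
cycle 2: issue ADD r1<-Add2 // r0:5,r1:Add2,r2:Add1,r3:5,r4:1
cycle 3: CDB Add1=-4; issue SUB r3<-Add1 // r0:5,r1:Add2,r2:-4,r3:Add1,r4:1
cycle 4: stall // r0:5,r1:Add2,r2:-4,r3:Add1,r4:1
cycle 5: CDB Add2=1; issue SUB r1<-Add2 // r0:5,r1:Add2,r2:-4,r3:Add1,r4:1
cycle 6: stall // r0:5,r1:Add2,r2:-4,r3:Add1,r4:1
cycle 7: CDB Add1=5; issue SUB r2<-Add1 // r0:5,r1:Add2,r2:Add1,r3:5,r4:1
cycle 8: CDB Add2=0; issue ADD r3<-Add2 // r0:5,r1:0,r2:Add1,r3:Add2,r4:1
cycle 9: - // r0:5,r1:0,r2:Add1,r3:Add2,r4:1
cycle 10: CDB Add1=-5 // r0:5,r1:0,r2:-5,r3:Add2,r4:1
cycle 11: CDB Add2=10 // r0:5,r1:0,r2:-5,r3:10,r4:1

STATUS = VALUE -5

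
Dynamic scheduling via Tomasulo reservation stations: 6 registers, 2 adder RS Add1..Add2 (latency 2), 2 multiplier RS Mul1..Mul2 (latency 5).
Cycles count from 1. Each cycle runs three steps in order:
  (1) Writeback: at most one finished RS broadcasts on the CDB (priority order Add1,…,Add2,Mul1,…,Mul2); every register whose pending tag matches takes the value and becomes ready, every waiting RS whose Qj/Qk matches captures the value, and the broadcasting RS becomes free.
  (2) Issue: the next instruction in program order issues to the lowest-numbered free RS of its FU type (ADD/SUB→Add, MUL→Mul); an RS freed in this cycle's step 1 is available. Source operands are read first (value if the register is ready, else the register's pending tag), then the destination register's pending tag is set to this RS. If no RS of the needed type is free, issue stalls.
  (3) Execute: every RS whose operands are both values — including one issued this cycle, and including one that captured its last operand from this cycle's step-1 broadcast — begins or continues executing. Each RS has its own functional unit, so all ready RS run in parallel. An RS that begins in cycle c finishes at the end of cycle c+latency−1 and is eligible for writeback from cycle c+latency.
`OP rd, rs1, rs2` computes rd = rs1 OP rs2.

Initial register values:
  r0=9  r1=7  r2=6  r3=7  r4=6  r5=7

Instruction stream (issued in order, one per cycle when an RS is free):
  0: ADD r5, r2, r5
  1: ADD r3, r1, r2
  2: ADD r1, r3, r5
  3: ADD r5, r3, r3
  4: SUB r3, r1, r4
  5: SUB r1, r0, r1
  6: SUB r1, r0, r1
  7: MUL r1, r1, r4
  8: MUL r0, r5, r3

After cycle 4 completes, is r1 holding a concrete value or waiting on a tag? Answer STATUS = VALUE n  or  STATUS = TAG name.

cycle 1: issue ADD r5<-Add1 // r0:9,r1:7,r2:6,r3:7,r4:6,r5:Add1
cycle 2: issue ADD r3<-Add2 // r0:9,r1:7,r2:6,r3:Add2,r4:6,r5:Add1
cycle 3: CDB Add1=13; issue ADD r1<-Add1 // r0:9,r1:Add1,r2:6,r3:Add2,r4:6,r5:13
cycle 4: CDB Add2=13; issue ADD r5<-Add2 // r0:9,r1:Add1,r2:6,r3:13,r4:6,r5:Add2

STATUS = TAG Add1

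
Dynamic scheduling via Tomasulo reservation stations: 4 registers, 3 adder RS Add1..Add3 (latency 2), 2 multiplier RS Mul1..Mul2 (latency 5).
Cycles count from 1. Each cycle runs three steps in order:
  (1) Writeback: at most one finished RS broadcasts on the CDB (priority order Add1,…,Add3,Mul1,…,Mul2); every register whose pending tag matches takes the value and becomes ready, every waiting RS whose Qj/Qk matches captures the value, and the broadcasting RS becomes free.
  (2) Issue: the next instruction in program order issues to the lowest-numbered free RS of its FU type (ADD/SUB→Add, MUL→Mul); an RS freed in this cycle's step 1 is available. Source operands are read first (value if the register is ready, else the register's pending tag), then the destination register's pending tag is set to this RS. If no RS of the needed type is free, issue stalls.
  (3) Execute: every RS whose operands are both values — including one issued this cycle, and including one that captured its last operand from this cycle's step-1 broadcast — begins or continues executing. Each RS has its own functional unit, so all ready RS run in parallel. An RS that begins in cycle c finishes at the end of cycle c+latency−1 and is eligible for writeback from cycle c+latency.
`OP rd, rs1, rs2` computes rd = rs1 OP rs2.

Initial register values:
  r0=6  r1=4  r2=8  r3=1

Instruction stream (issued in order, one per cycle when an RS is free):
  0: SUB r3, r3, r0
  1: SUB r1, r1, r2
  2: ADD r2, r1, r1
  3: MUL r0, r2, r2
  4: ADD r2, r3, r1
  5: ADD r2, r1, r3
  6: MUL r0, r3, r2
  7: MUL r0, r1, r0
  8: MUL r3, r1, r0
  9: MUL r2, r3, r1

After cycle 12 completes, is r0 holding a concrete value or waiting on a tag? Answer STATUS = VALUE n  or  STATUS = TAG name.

STATUS = TAG Mul1

  c1: issue SUB r3<-Add1  regs: r0:6,r1:4,r2:8,r3:Add1
  c2: issue SUB r1<-Add2  regs: r0:6,r1:Add2,r2:8,r3:Add1
  c3: CDB Add1=-5; issue ADD r2<-Add1  regs: r0:6,r1:Add2,r2:Add1,r3:-5
  c4: CDB Add2=-4; issue MUL r0<-Mul1  regs: r0:Mul1,r1:-4,r2:Add1,r3:-5
  c5: issue ADD r2<-Add2  regs: r0:Mul1,r1:-4,r2:Add2,r3:-5
  c6: CDB Add1=-8; issue ADD r2<-Add1  regs: r0:Mul1,r1:-4,r2:Add1,r3:-5
  c7: CDB Add2=-9; issue MUL r0<-Mul2  regs: r0:Mul2,r1:-4,r2:Add1,r3:-5
  c8: CDB Add1=-9; stall  regs: r0:Mul2,r1:-4,r2:-9,r3:-5
  c9: stall  regs: r0:Mul2,r1:-4,r2:-9,r3:-5
  c10: stall  regs: r0:Mul2,r1:-4,r2:-9,r3:-5
  c11: CDB Mul1=64; issue MUL r0<-Mul1  regs: r0:Mul1,r1:-4,r2:-9,r3:-5
  c12: stall  regs: r0:Mul1,r1:-4,r2:-9,r3:-5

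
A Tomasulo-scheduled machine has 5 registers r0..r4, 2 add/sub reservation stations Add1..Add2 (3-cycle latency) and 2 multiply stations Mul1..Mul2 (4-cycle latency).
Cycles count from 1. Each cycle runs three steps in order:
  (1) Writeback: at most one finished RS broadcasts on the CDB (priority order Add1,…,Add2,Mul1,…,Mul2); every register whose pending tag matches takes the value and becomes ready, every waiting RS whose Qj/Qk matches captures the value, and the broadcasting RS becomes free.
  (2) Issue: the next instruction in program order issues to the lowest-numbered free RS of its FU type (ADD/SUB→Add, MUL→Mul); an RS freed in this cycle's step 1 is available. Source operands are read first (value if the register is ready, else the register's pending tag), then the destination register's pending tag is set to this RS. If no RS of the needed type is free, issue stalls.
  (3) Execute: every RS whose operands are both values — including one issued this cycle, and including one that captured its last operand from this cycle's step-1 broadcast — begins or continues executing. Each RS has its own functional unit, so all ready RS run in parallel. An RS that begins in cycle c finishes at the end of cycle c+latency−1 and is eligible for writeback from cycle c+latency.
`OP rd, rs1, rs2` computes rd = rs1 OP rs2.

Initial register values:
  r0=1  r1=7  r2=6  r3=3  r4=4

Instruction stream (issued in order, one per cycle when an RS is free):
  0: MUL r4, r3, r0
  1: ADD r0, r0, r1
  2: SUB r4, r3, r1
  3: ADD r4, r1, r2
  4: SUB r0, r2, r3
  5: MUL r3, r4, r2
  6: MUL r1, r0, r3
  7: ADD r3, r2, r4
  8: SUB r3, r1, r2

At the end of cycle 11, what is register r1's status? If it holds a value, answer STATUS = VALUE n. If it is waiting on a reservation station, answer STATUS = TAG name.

cycle 1: issue MUL r4<-Mul1 // r0:1,r1:7,r2:6,r3:3,r4:Mul1
cycle 2: issue ADD r0<-Add1 // r0:Add1,r1:7,r2:6,r3:3,r4:Mul1
cycle 3: issue SUB r4<-Add2 // r0:Add1,r1:7,r2:6,r3:3,r4:Add2
cycle 4: stall // r0:Add1,r1:7,r2:6,r3:3,r4:Add2
cycle 5: CDB Add1=8; issue ADD r4<-Add1 // r0:8,r1:7,r2:6,r3:3,r4:Add1
cycle 6: CDB Add2=-4; issue SUB r0<-Add2 // r0:Add2,r1:7,r2:6,r3:3,r4:Add1
cycle 7: CDB Mul1=3; issue MUL r3<-Mul1 // r0:Add2,r1:7,r2:6,r3:Mul1,r4:Add1
cycle 8: CDB Add1=13; issue MUL r1<-Mul2 // r0:Add2,r1:Mul2,r2:6,r3:Mul1,r4:13
cycle 9: CDB Add2=3; issue ADD r3<-Add1 // r0:3,r1:Mul2,r2:6,r3:Add1,r4:13
cycle 10: issue SUB r3<-Add2 // r0:3,r1:Mul2,r2:6,r3:Add2,r4:13
cycle 11: - // r0:3,r1:Mul2,r2:6,r3:Add2,r4:13

STATUS = TAG Mul2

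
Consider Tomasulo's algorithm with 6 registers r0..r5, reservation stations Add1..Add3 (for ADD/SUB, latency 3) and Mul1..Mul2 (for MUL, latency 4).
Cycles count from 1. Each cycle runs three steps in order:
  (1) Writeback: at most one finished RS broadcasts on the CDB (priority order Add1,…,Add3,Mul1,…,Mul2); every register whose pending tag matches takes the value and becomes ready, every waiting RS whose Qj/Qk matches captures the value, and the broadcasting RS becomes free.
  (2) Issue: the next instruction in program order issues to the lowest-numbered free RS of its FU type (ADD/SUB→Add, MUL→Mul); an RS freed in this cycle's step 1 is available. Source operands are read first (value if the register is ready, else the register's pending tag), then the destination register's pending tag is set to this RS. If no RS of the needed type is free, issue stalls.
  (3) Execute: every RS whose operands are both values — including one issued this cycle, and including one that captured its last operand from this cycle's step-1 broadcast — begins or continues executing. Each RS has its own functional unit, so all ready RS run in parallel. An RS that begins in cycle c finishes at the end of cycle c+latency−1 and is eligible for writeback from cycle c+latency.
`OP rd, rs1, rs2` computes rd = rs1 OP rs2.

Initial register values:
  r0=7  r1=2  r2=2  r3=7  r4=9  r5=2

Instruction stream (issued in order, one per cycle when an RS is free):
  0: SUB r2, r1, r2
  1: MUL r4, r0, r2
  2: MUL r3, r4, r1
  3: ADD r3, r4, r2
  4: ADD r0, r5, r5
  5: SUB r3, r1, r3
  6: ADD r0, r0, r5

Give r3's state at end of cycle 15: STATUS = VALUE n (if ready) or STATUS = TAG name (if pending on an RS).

cycle 1: issue SUB r2<-Add1 // r0:7,r1:2,r2:Add1,r3:7,r4:9,r5:2
cycle 2: issue MUL r4<-Mul1 // r0:7,r1:2,r2:Add1,r3:7,r4:Mul1,r5:2
cycle 3: issue MUL r3<-Mul2 // r0:7,r1:2,r2:Add1,r3:Mul2,r4:Mul1,r5:2
cycle 4: CDB Add1=0; issue ADD r3<-Add1 // r0:7,r1:2,r2:0,r3:Add1,r4:Mul1,r5:2
cycle 5: issue ADD r0<-Add2 // r0:Add2,r1:2,r2:0,r3:Add1,r4:Mul1,r5:2
cycle 6: issue SUB r3<-Add3 // r0:Add2,r1:2,r2:0,r3:Add3,r4:Mul1,r5:2
cycle 7: stall // r0:Add2,r1:2,r2:0,r3:Add3,r4:Mul1,r5:2
cycle 8: CDB Add2=4; issue ADD r0<-Add2 // r0:Add2,r1:2,r2:0,r3:Add3,r4:Mul1,r5:2
cycle 9: CDB Mul1=0 // r0:Add2,r1:2,r2:0,r3:Add3,r4:0,r5:2
cycle 10: - // r0:Add2,r1:2,r2:0,r3:Add3,r4:0,r5:2
cycle 11: CDB Add2=6 // r0:6,r1:2,r2:0,r3:Add3,r4:0,r5:2
cycle 12: CDB Add1=0 // r0:6,r1:2,r2:0,r3:Add3,r4:0,r5:2
cycle 13: CDB Mul2=0 // r0:6,r1:2,r2:0,r3:Add3,r4:0,r5:2
cycle 14: - // r0:6,r1:2,r2:0,r3:Add3,r4:0,r5:2
cycle 15: CDB Add3=2 // r0:6,r1:2,r2:0,r3:2,r4:0,r5:2

STATUS = VALUE 2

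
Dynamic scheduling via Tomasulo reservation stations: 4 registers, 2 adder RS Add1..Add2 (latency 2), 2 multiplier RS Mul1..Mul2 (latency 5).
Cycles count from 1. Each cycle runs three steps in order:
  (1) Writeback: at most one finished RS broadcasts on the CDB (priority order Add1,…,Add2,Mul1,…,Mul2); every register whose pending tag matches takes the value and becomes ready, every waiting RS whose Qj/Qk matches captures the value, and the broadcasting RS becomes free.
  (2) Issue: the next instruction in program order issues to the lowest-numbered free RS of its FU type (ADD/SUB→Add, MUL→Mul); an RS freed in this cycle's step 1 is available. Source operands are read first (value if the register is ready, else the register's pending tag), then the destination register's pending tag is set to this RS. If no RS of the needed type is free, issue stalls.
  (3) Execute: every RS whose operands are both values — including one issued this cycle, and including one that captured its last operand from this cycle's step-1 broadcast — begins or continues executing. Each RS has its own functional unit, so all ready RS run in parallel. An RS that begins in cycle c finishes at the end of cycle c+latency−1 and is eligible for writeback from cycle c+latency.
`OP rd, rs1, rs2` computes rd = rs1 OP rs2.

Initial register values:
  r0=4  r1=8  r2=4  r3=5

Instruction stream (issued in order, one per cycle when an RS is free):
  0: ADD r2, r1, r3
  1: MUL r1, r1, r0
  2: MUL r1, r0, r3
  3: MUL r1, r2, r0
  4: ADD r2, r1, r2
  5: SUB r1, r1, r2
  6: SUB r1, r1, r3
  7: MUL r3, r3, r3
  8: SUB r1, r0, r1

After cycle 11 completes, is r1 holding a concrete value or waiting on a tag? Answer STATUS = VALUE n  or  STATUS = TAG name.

cycle 1: issue ADD r2<-Add1 // r0:4,r1:8,r2:Add1,r3:5
cycle 2: issue MUL r1<-Mul1 // r0:4,r1:Mul1,r2:Add1,r3:5
cycle 3: CDB Add1=13; issue MUL r1<-Mul2 // r0:4,r1:Mul2,r2:13,r3:5
cycle 4: stall // r0:4,r1:Mul2,r2:13,r3:5
cycle 5: stall // r0:4,r1:Mul2,r2:13,r3:5
cycle 6: stall // r0:4,r1:Mul2,r2:13,r3:5
cycle 7: CDB Mul1=32; issue MUL r1<-Mul1 // r0:4,r1:Mul1,r2:13,r3:5
cycle 8: CDB Mul2=20; issue ADD r2<-Add1 // r0:4,r1:Mul1,r2:Add1,r3:5
cycle 9: issue SUB r1<-Add2 // r0:4,r1:Add2,r2:Add1,r3:5
cycle 10: stall // r0:4,r1:Add2,r2:Add1,r3:5
cycle 11: stall // r0:4,r1:Add2,r2:Add1,r3:5

STATUS = TAG Add2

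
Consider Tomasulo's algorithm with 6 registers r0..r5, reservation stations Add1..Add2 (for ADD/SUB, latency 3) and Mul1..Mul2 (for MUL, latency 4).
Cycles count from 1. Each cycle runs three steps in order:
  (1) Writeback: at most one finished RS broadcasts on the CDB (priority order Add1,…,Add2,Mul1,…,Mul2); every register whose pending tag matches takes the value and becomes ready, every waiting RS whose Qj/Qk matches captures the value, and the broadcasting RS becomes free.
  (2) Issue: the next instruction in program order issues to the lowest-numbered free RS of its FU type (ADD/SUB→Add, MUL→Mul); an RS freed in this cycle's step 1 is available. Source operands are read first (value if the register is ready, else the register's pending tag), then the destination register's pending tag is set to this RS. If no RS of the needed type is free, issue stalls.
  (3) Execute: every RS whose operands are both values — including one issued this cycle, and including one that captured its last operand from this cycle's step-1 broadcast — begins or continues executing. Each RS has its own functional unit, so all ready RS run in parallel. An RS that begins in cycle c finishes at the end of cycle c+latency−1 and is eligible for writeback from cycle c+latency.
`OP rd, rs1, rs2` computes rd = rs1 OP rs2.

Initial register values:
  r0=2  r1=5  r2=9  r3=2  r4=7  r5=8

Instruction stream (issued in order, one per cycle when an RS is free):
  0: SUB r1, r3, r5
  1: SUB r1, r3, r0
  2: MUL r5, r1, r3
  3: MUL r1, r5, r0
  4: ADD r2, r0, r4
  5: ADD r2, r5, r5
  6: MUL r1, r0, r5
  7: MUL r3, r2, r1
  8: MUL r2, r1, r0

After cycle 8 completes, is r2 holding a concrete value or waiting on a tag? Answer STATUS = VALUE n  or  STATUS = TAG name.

STATUS = TAG Add2

  c1: issue SUB r1<-Add1  regs: r0:2,r1:Add1,r2:9,r3:2,r4:7,r5:8
  c2: issue SUB r1<-Add2  regs: r0:2,r1:Add2,r2:9,r3:2,r4:7,r5:8
  c3: issue MUL r5<-Mul1  regs: r0:2,r1:Add2,r2:9,r3:2,r4:7,r5:Mul1
  c4: CDB Add1=-6; issue MUL r1<-Mul2  regs: r0:2,r1:Mul2,r2:9,r3:2,r4:7,r5:Mul1
  c5: CDB Add2=0; issue ADD r2<-Add1  regs: r0:2,r1:Mul2,r2:Add1,r3:2,r4:7,r5:Mul1
  c6: issue ADD r2<-Add2  regs: r0:2,r1:Mul2,r2:Add2,r3:2,r4:7,r5:Mul1
  c7: stall  regs: r0:2,r1:Mul2,r2:Add2,r3:2,r4:7,r5:Mul1
  c8: CDB Add1=9; stall  regs: r0:2,r1:Mul2,r2:Add2,r3:2,r4:7,r5:Mul1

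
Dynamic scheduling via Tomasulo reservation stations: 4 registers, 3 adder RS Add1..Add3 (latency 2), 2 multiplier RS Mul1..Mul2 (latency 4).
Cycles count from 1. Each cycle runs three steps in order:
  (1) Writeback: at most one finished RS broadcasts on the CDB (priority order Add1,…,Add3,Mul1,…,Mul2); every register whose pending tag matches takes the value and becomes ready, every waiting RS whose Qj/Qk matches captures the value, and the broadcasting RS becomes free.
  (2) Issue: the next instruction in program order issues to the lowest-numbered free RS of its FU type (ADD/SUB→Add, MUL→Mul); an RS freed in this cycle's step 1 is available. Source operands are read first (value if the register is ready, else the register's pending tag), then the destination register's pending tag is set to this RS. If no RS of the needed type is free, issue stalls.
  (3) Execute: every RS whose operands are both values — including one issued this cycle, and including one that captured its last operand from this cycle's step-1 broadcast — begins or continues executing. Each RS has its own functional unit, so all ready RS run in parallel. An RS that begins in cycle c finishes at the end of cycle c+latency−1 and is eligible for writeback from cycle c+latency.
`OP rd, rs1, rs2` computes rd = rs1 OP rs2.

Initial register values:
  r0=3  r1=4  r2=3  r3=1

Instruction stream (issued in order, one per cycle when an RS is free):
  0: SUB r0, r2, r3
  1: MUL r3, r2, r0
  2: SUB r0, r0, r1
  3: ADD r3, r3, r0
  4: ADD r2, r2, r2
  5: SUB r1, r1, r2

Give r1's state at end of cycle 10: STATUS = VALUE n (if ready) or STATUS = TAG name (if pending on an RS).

STATUS = VALUE -2

cycle 1: issue SUB r0<-Add1 // r0:Add1,r1:4,r2:3,r3:1
cycle 2: issue MUL r3<-Mul1 // r0:Add1,r1:4,r2:3,r3:Mul1
cycle 3: CDB Add1=2; issue SUB r0<-Add1 // r0:Add1,r1:4,r2:3,r3:Mul1
cycle 4: issue ADD r3<-Add2 // r0:Add1,r1:4,r2:3,r3:Add2
cycle 5: CDB Add1=-2; issue ADD r2<-Add1 // r0:-2,r1:4,r2:Add1,r3:Add2
cycle 6: issue SUB r1<-Add3 // r0:-2,r1:Add3,r2:Add1,r3:Add2
cycle 7: CDB Add1=6 // r0:-2,r1:Add3,r2:6,r3:Add2
cycle 8: CDB Mul1=6 // r0:-2,r1:Add3,r2:6,r3:Add2
cycle 9: CDB Add3=-2 // r0:-2,r1:-2,r2:6,r3:Add2
cycle 10: CDB Add2=4 // r0:-2,r1:-2,r2:6,r3:4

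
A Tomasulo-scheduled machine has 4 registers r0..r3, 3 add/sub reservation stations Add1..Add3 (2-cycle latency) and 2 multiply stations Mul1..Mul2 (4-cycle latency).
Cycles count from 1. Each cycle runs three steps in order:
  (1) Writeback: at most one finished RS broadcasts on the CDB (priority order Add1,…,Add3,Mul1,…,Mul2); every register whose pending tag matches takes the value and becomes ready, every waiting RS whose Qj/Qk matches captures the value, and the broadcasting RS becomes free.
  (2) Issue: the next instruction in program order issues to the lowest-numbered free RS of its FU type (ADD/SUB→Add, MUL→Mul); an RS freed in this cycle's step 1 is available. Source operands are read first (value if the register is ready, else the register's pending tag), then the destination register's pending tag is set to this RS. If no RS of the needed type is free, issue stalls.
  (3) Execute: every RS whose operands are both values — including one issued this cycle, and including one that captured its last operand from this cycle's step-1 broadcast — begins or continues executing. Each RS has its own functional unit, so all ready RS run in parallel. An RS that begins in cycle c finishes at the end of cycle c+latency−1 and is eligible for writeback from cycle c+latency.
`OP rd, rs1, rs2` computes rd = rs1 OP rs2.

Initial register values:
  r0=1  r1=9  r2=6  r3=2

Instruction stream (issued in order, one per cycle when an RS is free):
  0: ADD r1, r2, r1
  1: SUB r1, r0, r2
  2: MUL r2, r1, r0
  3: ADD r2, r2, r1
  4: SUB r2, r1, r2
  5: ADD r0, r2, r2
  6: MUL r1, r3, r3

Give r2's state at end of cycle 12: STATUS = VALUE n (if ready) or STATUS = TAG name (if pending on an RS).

  c1: issue ADD r1<-Add1  regs: r0:1,r1:Add1,r2:6,r3:2
  c2: issue SUB r1<-Add2  regs: r0:1,r1:Add2,r2:6,r3:2
  c3: CDB Add1=15; issue MUL r2<-Mul1  regs: r0:1,r1:Add2,r2:Mul1,r3:2
  c4: CDB Add2=-5; issue ADD r2<-Add1  regs: r0:1,r1:-5,r2:Add1,r3:2
  c5: issue SUB r2<-Add2  regs: r0:1,r1:-5,r2:Add2,r3:2
  c6: issue ADD r0<-Add3  regs: r0:Add3,r1:-5,r2:Add2,r3:2
  c7: issue MUL r1<-Mul2  regs: r0:Add3,r1:Mul2,r2:Add2,r3:2
  c8: CDB Mul1=-5  regs: r0:Add3,r1:Mul2,r2:Add2,r3:2
  c9: -  regs: r0:Add3,r1:Mul2,r2:Add2,r3:2
  c10: CDB Add1=-10  regs: r0:Add3,r1:Mul2,r2:Add2,r3:2
  c11: CDB Mul2=4  regs: r0:Add3,r1:4,r2:Add2,r3:2
  c12: CDB Add2=5  regs: r0:Add3,r1:4,r2:5,r3:2

STATUS = VALUE 5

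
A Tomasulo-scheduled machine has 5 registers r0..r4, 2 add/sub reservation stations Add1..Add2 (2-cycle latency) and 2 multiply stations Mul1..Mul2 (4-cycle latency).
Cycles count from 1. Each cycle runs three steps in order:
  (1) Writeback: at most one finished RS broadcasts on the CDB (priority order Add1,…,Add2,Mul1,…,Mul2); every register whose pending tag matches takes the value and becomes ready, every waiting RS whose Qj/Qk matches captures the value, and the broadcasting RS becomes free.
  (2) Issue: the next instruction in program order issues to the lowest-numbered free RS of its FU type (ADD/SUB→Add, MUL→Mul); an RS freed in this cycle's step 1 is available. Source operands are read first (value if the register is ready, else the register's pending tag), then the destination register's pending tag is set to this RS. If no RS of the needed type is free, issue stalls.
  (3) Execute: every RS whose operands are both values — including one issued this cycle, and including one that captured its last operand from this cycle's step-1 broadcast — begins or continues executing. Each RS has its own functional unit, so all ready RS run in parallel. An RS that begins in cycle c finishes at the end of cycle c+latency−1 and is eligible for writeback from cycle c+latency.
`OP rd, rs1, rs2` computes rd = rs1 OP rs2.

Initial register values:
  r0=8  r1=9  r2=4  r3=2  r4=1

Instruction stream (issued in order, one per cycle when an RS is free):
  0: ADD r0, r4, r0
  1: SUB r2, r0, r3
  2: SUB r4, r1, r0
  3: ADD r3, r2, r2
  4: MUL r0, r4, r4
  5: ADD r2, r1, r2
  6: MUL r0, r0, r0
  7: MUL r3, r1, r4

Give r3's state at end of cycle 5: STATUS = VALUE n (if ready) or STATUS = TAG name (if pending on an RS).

  c1: issue ADD r0<-Add1  regs: r0:Add1,r1:9,r2:4,r3:2,r4:1
  c2: issue SUB r2<-Add2  regs: r0:Add1,r1:9,r2:Add2,r3:2,r4:1
  c3: CDB Add1=9; issue SUB r4<-Add1  regs: r0:9,r1:9,r2:Add2,r3:2,r4:Add1
  c4: stall  regs: r0:9,r1:9,r2:Add2,r3:2,r4:Add1
  c5: CDB Add1=0; issue ADD r3<-Add1  regs: r0:9,r1:9,r2:Add2,r3:Add1,r4:0

STATUS = TAG Add1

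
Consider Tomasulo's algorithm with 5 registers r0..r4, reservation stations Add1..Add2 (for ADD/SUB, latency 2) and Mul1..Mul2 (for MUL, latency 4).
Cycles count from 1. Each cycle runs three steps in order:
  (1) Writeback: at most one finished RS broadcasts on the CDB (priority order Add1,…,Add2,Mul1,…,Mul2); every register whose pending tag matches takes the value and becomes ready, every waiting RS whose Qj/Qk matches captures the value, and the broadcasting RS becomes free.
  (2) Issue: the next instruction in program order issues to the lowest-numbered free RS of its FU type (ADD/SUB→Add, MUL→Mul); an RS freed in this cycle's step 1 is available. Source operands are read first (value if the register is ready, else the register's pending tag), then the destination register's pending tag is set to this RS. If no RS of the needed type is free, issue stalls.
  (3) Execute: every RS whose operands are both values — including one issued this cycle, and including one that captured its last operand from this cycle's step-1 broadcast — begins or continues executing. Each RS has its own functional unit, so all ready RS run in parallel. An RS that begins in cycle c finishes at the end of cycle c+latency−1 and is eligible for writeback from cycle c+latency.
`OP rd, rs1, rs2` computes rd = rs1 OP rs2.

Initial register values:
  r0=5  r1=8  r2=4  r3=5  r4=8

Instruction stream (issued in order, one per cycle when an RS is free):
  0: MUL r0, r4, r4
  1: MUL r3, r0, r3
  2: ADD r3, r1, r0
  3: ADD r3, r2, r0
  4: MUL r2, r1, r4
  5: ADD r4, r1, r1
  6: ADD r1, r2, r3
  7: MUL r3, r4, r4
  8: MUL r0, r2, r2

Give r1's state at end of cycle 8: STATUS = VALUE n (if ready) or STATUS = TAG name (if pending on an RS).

STATUS = TAG Add2

c1: issue MUL r0<-Mul1 | r0:Mul1,r1:8,r2:4,r3:5,r4:8
c2: issue MUL r3<-Mul2 | r0:Mul1,r1:8,r2:4,r3:Mul2,r4:8
c3: issue ADD r3<-Add1 | r0:Mul1,r1:8,r2:4,r3:Add1,r4:8
c4: issue ADD r3<-Add2 | r0:Mul1,r1:8,r2:4,r3:Add2,r4:8
c5: CDB Mul1=64; issue MUL r2<-Mul1 | r0:64,r1:8,r2:Mul1,r3:Add2,r4:8
c6: stall | r0:64,r1:8,r2:Mul1,r3:Add2,r4:8
c7: CDB Add1=72; issue ADD r4<-Add1 | r0:64,r1:8,r2:Mul1,r3:Add2,r4:Add1
c8: CDB Add2=68; issue ADD r1<-Add2 | r0:64,r1:Add2,r2:Mul1,r3:68,r4:Add1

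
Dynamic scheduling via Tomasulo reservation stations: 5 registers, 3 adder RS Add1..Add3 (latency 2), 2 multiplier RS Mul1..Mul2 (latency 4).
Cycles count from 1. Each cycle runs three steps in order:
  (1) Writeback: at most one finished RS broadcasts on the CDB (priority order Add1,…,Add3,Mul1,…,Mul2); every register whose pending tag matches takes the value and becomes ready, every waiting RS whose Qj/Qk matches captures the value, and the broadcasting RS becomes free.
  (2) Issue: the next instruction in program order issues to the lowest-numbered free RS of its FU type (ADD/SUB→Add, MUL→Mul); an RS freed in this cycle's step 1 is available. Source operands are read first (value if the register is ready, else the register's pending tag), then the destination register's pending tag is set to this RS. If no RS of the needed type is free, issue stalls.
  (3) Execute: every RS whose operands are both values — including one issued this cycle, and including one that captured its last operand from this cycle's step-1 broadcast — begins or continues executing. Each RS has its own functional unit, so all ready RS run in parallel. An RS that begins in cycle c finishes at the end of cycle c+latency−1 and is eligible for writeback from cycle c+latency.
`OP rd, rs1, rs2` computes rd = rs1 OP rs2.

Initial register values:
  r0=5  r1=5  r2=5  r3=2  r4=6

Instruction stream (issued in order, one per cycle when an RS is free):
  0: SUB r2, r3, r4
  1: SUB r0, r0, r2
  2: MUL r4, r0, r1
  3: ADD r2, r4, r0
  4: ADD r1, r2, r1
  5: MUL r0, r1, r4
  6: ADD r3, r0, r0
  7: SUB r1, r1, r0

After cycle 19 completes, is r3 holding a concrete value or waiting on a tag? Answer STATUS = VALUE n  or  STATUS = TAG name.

STATUS = TAG Add3

  c1: issue SUB r2<-Add1  regs: r0:5,r1:5,r2:Add1,r3:2,r4:6
  c2: issue SUB r0<-Add2  regs: r0:Add2,r1:5,r2:Add1,r3:2,r4:6
  c3: CDB Add1=-4; issue MUL r4<-Mul1  regs: r0:Add2,r1:5,r2:-4,r3:2,r4:Mul1
  c4: issue ADD r2<-Add1  regs: r0:Add2,r1:5,r2:Add1,r3:2,r4:Mul1
  c5: CDB Add2=9; issue ADD r1<-Add2  regs: r0:9,r1:Add2,r2:Add1,r3:2,r4:Mul1
  c6: issue MUL r0<-Mul2  regs: r0:Mul2,r1:Add2,r2:Add1,r3:2,r4:Mul1
  c7: issue ADD r3<-Add3  regs: r0:Mul2,r1:Add2,r2:Add1,r3:Add3,r4:Mul1
  c8: stall  regs: r0:Mul2,r1:Add2,r2:Add1,r3:Add3,r4:Mul1
  c9: CDB Mul1=45; stall  regs: r0:Mul2,r1:Add2,r2:Add1,r3:Add3,r4:45
  c10: stall  regs: r0:Mul2,r1:Add2,r2:Add1,r3:Add3,r4:45
  c11: CDB Add1=54; issue SUB r1<-Add1  regs: r0:Mul2,r1:Add1,r2:54,r3:Add3,r4:45
  c12: -  regs: r0:Mul2,r1:Add1,r2:54,r3:Add3,r4:45
  c13: CDB Add2=59  regs: r0:Mul2,r1:Add1,r2:54,r3:Add3,r4:45
  c14: -  regs: r0:Mul2,r1:Add1,r2:54,r3:Add3,r4:45
  c15: -  regs: r0:Mul2,r1:Add1,r2:54,r3:Add3,r4:45
  c16: -  regs: r0:Mul2,r1:Add1,r2:54,r3:Add3,r4:45
  c17: CDB Mul2=2655  regs: r0:2655,r1:Add1,r2:54,r3:Add3,r4:45
  c18: -  regs: r0:2655,r1:Add1,r2:54,r3:Add3,r4:45
  c19: CDB Add1=-2596  regs: r0:2655,r1:-2596,r2:54,r3:Add3,r4:45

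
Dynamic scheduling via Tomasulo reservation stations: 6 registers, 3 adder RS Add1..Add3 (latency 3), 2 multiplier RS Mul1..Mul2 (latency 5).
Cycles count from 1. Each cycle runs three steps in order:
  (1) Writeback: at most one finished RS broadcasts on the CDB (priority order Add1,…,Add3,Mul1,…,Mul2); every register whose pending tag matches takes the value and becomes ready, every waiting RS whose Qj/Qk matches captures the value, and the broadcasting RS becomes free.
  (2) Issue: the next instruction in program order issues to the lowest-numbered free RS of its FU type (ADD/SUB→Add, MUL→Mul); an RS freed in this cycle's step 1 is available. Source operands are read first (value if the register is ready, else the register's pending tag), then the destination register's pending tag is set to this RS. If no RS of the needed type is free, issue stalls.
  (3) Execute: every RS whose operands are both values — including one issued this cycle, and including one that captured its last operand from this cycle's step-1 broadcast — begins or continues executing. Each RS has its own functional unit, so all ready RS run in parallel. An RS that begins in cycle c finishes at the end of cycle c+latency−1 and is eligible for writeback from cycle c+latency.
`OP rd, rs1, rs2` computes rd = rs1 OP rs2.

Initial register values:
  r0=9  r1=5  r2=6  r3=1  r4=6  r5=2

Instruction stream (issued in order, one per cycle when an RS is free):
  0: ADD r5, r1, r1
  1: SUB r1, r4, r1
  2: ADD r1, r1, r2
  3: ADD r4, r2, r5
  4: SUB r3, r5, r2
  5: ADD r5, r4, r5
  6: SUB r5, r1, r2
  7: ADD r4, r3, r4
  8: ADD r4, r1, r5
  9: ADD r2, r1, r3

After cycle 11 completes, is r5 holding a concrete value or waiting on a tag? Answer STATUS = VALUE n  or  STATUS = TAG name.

STATUS = TAG Add2

  c1: issue ADD r5<-Add1  regs: r0:9,r1:5,r2:6,r3:1,r4:6,r5:Add1
  c2: issue SUB r1<-Add2  regs: r0:9,r1:Add2,r2:6,r3:1,r4:6,r5:Add1
  c3: issue ADD r1<-Add3  regs: r0:9,r1:Add3,r2:6,r3:1,r4:6,r5:Add1
  c4: CDB Add1=10; issue ADD r4<-Add1  regs: r0:9,r1:Add3,r2:6,r3:1,r4:Add1,r5:10
  c5: CDB Add2=1; issue SUB r3<-Add2  regs: r0:9,r1:Add3,r2:6,r3:Add2,r4:Add1,r5:10
  c6: stall  regs: r0:9,r1:Add3,r2:6,r3:Add2,r4:Add1,r5:10
  c7: CDB Add1=16; issue ADD r5<-Add1  regs: r0:9,r1:Add3,r2:6,r3:Add2,r4:16,r5:Add1
  c8: CDB Add2=4; issue SUB r5<-Add2  regs: r0:9,r1:Add3,r2:6,r3:4,r4:16,r5:Add2
  c9: CDB Add3=7; issue ADD r4<-Add3  regs: r0:9,r1:7,r2:6,r3:4,r4:Add3,r5:Add2
  c10: CDB Add1=26; issue ADD r4<-Add1  regs: r0:9,r1:7,r2:6,r3:4,r4:Add1,r5:Add2
  c11: stall  regs: r0:9,r1:7,r2:6,r3:4,r4:Add1,r5:Add2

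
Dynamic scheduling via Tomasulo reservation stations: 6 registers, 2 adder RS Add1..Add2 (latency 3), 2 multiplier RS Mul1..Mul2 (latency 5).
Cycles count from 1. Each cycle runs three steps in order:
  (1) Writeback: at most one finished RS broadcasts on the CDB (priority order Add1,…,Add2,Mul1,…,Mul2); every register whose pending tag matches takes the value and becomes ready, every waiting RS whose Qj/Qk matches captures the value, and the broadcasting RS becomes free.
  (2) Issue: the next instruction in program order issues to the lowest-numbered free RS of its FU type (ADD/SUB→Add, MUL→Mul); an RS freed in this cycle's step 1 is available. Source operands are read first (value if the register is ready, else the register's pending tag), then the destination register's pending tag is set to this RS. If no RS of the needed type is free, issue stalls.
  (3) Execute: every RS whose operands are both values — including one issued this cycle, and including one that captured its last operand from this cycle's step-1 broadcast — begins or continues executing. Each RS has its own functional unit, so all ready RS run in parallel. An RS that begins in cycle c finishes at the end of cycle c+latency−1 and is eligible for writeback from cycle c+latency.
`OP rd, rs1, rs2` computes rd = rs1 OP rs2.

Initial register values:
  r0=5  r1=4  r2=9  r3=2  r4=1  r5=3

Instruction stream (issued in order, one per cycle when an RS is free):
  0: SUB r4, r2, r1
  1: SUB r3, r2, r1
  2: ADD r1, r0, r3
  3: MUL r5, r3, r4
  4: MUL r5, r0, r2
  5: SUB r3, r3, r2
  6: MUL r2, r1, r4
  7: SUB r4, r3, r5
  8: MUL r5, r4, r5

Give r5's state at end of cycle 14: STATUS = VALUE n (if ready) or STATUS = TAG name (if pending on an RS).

c1: issue SUB r4<-Add1 | r0:5,r1:4,r2:9,r3:2,r4:Add1,r5:3
c2: issue SUB r3<-Add2 | r0:5,r1:4,r2:9,r3:Add2,r4:Add1,r5:3
c3: stall | r0:5,r1:4,r2:9,r3:Add2,r4:Add1,r5:3
c4: CDB Add1=5; issue ADD r1<-Add1 | r0:5,r1:Add1,r2:9,r3:Add2,r4:5,r5:3
c5: CDB Add2=5; issue MUL r5<-Mul1 | r0:5,r1:Add1,r2:9,r3:5,r4:5,r5:Mul1
c6: issue MUL r5<-Mul2 | r0:5,r1:Add1,r2:9,r3:5,r4:5,r5:Mul2
c7: issue SUB r3<-Add2 | r0:5,r1:Add1,r2:9,r3:Add2,r4:5,r5:Mul2
c8: CDB Add1=10; stall | r0:5,r1:10,r2:9,r3:Add2,r4:5,r5:Mul2
c9: stall | r0:5,r1:10,r2:9,r3:Add2,r4:5,r5:Mul2
c10: CDB Add2=-4; stall | r0:5,r1:10,r2:9,r3:-4,r4:5,r5:Mul2
c11: CDB Mul1=25; issue MUL r2<-Mul1 | r0:5,r1:10,r2:Mul1,r3:-4,r4:5,r5:Mul2
c12: CDB Mul2=45; issue SUB r4<-Add1 | r0:5,r1:10,r2:Mul1,r3:-4,r4:Add1,r5:45
c13: issue MUL r5<-Mul2 | r0:5,r1:10,r2:Mul1,r3:-4,r4:Add1,r5:Mul2
c14: - | r0:5,r1:10,r2:Mul1,r3:-4,r4:Add1,r5:Mul2

STATUS = TAG Mul2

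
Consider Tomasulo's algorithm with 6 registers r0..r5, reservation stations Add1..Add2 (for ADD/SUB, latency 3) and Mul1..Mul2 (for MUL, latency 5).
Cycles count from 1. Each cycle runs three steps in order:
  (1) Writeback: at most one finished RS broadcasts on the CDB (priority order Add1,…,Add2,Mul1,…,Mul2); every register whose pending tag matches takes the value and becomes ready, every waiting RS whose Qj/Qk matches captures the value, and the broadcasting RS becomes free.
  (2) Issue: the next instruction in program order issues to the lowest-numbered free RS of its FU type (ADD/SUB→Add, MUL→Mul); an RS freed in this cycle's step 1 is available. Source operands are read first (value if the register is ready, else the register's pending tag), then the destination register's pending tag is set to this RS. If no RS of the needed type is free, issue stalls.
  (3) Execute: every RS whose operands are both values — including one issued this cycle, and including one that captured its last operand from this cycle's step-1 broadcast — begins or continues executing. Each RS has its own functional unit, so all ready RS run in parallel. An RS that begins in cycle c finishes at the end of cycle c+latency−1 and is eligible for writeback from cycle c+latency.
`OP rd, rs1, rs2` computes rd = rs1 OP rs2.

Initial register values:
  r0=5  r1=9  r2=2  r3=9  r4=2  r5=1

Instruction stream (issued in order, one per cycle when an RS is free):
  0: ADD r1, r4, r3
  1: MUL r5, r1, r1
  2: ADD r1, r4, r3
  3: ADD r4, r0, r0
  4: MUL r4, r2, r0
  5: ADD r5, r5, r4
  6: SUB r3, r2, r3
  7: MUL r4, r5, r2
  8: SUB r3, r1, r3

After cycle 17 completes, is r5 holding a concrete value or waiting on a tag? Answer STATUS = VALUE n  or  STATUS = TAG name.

c1: issue ADD r1<-Add1 | r0:5,r1:Add1,r2:2,r3:9,r4:2,r5:1
c2: issue MUL r5<-Mul1 | r0:5,r1:Add1,r2:2,r3:9,r4:2,r5:Mul1
c3: issue ADD r1<-Add2 | r0:5,r1:Add2,r2:2,r3:9,r4:2,r5:Mul1
c4: CDB Add1=11; issue ADD r4<-Add1 | r0:5,r1:Add2,r2:2,r3:9,r4:Add1,r5:Mul1
c5: issue MUL r4<-Mul2 | r0:5,r1:Add2,r2:2,r3:9,r4:Mul2,r5:Mul1
c6: CDB Add2=11; issue ADD r5<-Add2 | r0:5,r1:11,r2:2,r3:9,r4:Mul2,r5:Add2
c7: CDB Add1=10; issue SUB r3<-Add1 | r0:5,r1:11,r2:2,r3:Add1,r4:Mul2,r5:Add2
c8: stall | r0:5,r1:11,r2:2,r3:Add1,r4:Mul2,r5:Add2
c9: CDB Mul1=121; issue MUL r4<-Mul1 | r0:5,r1:11,r2:2,r3:Add1,r4:Mul1,r5:Add2
c10: CDB Add1=-7; issue SUB r3<-Add1 | r0:5,r1:11,r2:2,r3:Add1,r4:Mul1,r5:Add2
c11: CDB Mul2=10 | r0:5,r1:11,r2:2,r3:Add1,r4:Mul1,r5:Add2
c12: - | r0:5,r1:11,r2:2,r3:Add1,r4:Mul1,r5:Add2
c13: CDB Add1=18 | r0:5,r1:11,r2:2,r3:18,r4:Mul1,r5:Add2
c14: CDB Add2=131 | r0:5,r1:11,r2:2,r3:18,r4:Mul1,r5:131
c15: - | r0:5,r1:11,r2:2,r3:18,r4:Mul1,r5:131
c16: - | r0:5,r1:11,r2:2,r3:18,r4:Mul1,r5:131
c17: - | r0:5,r1:11,r2:2,r3:18,r4:Mul1,r5:131

STATUS = VALUE 131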